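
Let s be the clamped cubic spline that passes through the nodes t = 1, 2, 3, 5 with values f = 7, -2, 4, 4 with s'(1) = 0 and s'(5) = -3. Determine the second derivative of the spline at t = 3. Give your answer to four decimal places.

-12.8182

Let σ_i = s''(x_i). Step sizes h_i = 1, 1, 2; slopes of the chords Δ_i = (y_(i+1) - y_i)/h_i = -9, 6, 0.
  1·σ_0 + 4·σ_1 + 1·σ_2 = 6(Δ_1 - Δ_0) = 90
  1·σ_1 + 6·σ_2 + 2·σ_3 = 6(Δ_2 - Δ_1) = -36
Clamped end conditions give two more equations: 2h_0·σ_0 + h_0·σ_1 = 6(Δ_0 - s'(1)) = -54 and h_2·σ_2 + 2h_2·σ_3 = 6(s'(5) - Δ_2) = -18.
Forward elimination and back-substitution give σ_0 = -501/11, σ_1 = 408/11, σ_2 = -141/11, σ_3 = 21/11.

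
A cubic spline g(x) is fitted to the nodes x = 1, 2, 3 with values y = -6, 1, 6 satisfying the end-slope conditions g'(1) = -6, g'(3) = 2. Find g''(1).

Write M_i for g''(x_i). With h_i = 1, 1 and divided differences Δ_i = 7, 5, the continuity of g' gives the tridiagonal system
  1·M_0 + 4·M_1 + 1·M_2 = 6(Δ_1 - Δ_0) = -12
Clamped end conditions give two more equations: 2h_0·M_0 + h_0·M_1 = 6(Δ_0 - g'(1)) = 78 and h_1·M_1 + 2h_1·M_2 = 6(g'(3) - Δ_1) = -18.
Forward elimination and back-substitution give M_0 = 46, M_1 = -14, M_2 = -2.

46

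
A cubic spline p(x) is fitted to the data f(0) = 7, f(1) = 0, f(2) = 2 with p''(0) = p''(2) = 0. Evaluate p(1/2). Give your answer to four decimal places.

Let m_i = p''(x_i). Step sizes h_i = 1, 1; slopes of the chords Δ_i = (y_(i+1) - y_i)/h_i = -7, 2.
  1·m_0 + 4·m_1 + 1·m_2 = 6(Δ_1 - Δ_0) = 54
Natural end conditions: m_0 = m_2 = 0.
Solving the tridiagonal system: m_0 = 0, m_1 = 27/2, m_2 = 0.
On [0, 1], p(x) = 7 - 37/4·x + 0·x² + 9/4·x³.
With x = 1/2: p(1/2) = 85/32.

2.6563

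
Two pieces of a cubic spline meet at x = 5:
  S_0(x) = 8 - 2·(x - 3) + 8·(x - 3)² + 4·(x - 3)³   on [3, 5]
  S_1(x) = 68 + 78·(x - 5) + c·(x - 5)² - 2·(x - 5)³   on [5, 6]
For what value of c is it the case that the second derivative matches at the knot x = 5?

32

S_0''(x) = 16 + 24·(x - 3), so S_0''(5) = 64. On the right, S_1''(5) = 2c, so c = 32.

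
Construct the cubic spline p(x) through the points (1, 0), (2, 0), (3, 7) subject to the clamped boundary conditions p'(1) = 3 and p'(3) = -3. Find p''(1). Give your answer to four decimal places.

-22.5000

Put M_i = p'' at the i-th knot. Here h = (1, 1) and Δ = (0, 7), so the interior equations h_(i-1)·M_(i-1) + 2(h_(i-1)+h_i)·M_i + h_i·M_(i+1) = 6(Δ_i − Δ_(i-1)) read
  1·M_0 + 4·M_1 + 1·M_2 = 6(Δ_1 - Δ_0) = 42
Clamped end conditions give two more equations: 2h_0·M_0 + h_0·M_1 = 6(Δ_0 - p'(1)) = -18 and h_1·M_1 + 2h_1·M_2 = 6(p'(3) - Δ_1) = -60.
Hence M_0 = -45/2, M_1 = 27, M_2 = -87/2.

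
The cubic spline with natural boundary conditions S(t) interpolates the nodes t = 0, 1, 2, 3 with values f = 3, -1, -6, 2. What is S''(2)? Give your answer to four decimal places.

Put m_i = S'' at the i-th knot. Here h = (1, 1, 1) and Δ = (-4, -5, 8), so the interior equations h_(i-1)·m_(i-1) + 2(h_(i-1)+h_i)·m_i + h_i·m_(i+1) = 6(Δ_i − Δ_(i-1)) read
  1·m_0 + 4·m_1 + 1·m_2 = 6(Δ_1 - Δ_0) = -6
  1·m_1 + 4·m_2 + 1·m_3 = 6(Δ_2 - Δ_1) = 78
Natural end conditions: m_0 = m_3 = 0.
Solving: m_0 = 0, m_1 = -34/5, m_2 = 106/5, m_3 = 0.

21.2000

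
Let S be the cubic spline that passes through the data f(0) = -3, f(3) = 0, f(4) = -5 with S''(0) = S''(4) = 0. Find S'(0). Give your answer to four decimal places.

3.2500

Let M_i = S''(x_i). Step sizes h_i = 3, 1; slopes of the chords Δ_i = (y_(i+1) - y_i)/h_i = 1, -5.
  3·M_0 + 8·M_1 + 1·M_2 = 6(Δ_1 - Δ_0) = -36
Natural end conditions: M_0 = M_2 = 0.
Solving: M_0 = 0, M_1 = -9/2, M_2 = 0.
On [0, 3], S'(t) = b_0 + 2c_0·t + 3d_0·t² with b_0 = Δ_0 - h_0(2M_0 + M_1)/6 = 13/4, c_0 = M_0/2 = 0, d_0 = (M_1 - M_0)/(6h_0) = -1/4. So S'(0) = 13/4.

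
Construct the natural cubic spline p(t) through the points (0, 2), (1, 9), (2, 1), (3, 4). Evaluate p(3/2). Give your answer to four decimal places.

5.3000

Write M_i for p''(x_i). With h_i = 1, 1, 1 and divided differences Δ_i = 7, -8, 3, the continuity of p' gives the tridiagonal system
  1·M_0 + 4·M_1 + 1·M_2 = 6(Δ_1 - Δ_0) = -90
  1·M_1 + 4·M_2 + 1·M_3 = 6(Δ_2 - Δ_1) = 66
Natural end conditions: M_0 = M_3 = 0.
Solving the tridiagonal system: M_0 = 0, M_1 = -142/5, M_2 = 118/5, M_3 = 0.
On [1, 2], p(t) = 9 - 37/15·(t - 1) - 71/5·(t - 1)² + 26/3·(t - 1)³.
With (t - 1) = 1/2: p(3/2) = 53/10.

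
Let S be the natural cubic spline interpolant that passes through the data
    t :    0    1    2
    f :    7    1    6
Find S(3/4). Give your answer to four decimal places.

With M_i denoting the second derivative at x_i, h_i = 1, 1, and Δ_i = (y_(i+1) − y_i)/h_i = -6, 5:
  1·M_0 + 4·M_1 + 1·M_2 = 6(Δ_1 - Δ_0) = 66
Natural end conditions: M_0 = M_2 = 0.
Solving the tridiagonal system: M_0 = 0, M_1 = 33/2, M_2 = 0.
On [0, 1], S(t) = 7 - 35/4·t + 0·t² + 11/4·t³.
With t = 3/4: S(3/4) = 409/256.

1.5977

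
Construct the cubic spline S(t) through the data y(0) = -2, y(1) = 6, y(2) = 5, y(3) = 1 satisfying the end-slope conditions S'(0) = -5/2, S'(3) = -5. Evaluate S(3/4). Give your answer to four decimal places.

3.6578

Put σ_i = S'' at the i-th knot. Here h = (1, 1, 1) and Δ = (8, -1, -4), so the interior equations h_(i-1)·σ_(i-1) + 2(h_(i-1)+h_i)·σ_i + h_i·σ_(i+1) = 6(Δ_i − Δ_(i-1)) read
  1·σ_0 + 4·σ_1 + 1·σ_2 = 6(Δ_1 - Δ_0) = -54
  1·σ_1 + 4·σ_2 + 1·σ_3 = 6(Δ_2 - Δ_1) = -18
Clamped end conditions give two more equations: 2h_0·σ_0 + h_0·σ_1 = 6(Δ_0 - S'(0)) = 63 and h_2·σ_2 + 2h_2·σ_3 = 6(S'(3) - Δ_2) = -6.
Solving the tridiagonal system: σ_0 = 662/15, σ_1 = -379/15, σ_2 = 44/15, σ_3 = -67/15.
On [0, 1], S(t) = -2 - 5/2·t + 331/15·t² - 347/30·t³.
With t = 3/4: S(3/4) = 2341/640.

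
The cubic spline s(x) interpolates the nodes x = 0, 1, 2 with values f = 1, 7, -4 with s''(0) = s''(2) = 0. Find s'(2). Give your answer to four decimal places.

Put M_i = s'' at the i-th knot. Here h = (1, 1) and Δ = (6, -11), so the interior equations h_(i-1)·M_(i-1) + 2(h_(i-1)+h_i)·M_i + h_i·M_(i+1) = 6(Δ_i − Δ_(i-1)) read
  1·M_0 + 4·M_1 + 1·M_2 = 6(Δ_1 - Δ_0) = -102
Natural end conditions: M_0 = M_2 = 0.
Solving: M_0 = 0, M_1 = -51/2, M_2 = 0.
On [1, 2], s'(x) = b_1 + 2c_1·(x - 1) + 3d_1·(x - 1)² with b_1 = Δ_1 - h_1(2M_1 + M_2)/6 = -5/2, c_1 = M_1/2 = -51/4, d_1 = (M_2 - M_1)/(6h_1) = 17/4. So s'(2) = -61/4.

-15.2500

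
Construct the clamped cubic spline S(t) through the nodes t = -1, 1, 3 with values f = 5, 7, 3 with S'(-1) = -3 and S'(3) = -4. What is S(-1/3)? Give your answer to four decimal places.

Put M_i = S'' at the i-th knot. Here h = (2, 2) and Δ = (1, -2), so the interior equations h_(i-1)·M_(i-1) + 2(h_(i-1)+h_i)·M_i + h_i·M_(i+1) = 6(Δ_i − Δ_(i-1)) read
  2·M_0 + 8·M_1 + 2·M_2 = 6(Δ_1 - Δ_0) = -18
Clamped end conditions give two more equations: 2h_0·M_0 + h_0·M_1 = 6(Δ_0 - S'(-1)) = 24 and h_1·M_1 + 2h_1·M_2 = 6(S'(3) - Δ_1) = -12.
Hence M_0 = 8, M_1 = -4, M_2 = -1.
On [-1, 1], S(t) = 5 - 3·(t + 1) + 4·(t + 1)² - 1·(t + 1)³.
With (t + 1) = 2/3: S(-1/3) = 121/27.

4.4815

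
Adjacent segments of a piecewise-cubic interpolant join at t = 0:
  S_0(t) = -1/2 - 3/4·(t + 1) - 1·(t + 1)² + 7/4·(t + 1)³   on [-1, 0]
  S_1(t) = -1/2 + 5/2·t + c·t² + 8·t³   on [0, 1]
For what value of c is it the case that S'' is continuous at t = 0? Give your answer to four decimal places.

4.2500

S_0''(t) = -2 + 21/2·(t + 1), so S_0''(0) = 17/2. On the right, S_1''(0) = 2c, so c = 17/4.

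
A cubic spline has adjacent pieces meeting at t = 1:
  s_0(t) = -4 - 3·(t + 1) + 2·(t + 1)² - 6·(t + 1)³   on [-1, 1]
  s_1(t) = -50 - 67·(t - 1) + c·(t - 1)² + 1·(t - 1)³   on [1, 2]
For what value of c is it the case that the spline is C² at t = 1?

s_0''(t) = 4 - 36·(t + 1), so s_0''(1) = -68. On the right, s_1''(1) = 2c, so c = -34.

-34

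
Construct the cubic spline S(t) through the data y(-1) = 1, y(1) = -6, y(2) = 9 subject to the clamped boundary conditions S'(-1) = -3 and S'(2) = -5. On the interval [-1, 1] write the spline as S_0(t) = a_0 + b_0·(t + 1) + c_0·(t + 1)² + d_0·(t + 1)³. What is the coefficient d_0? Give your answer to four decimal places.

4.8542

With m_i denoting the second derivative at x_i, h_i = 2, 1, and Δ_i = (y_(i+1) − y_i)/h_i = -7/2, 15:
  2·m_0 + 6·m_1 + 1·m_2 = 6(Δ_1 - Δ_0) = 111
Clamped end conditions give two more equations: 2h_0·m_0 + h_0·m_1 = 6(Δ_0 - S'(-1)) = -3 and h_1·m_1 + 2h_1·m_2 = 6(S'(2) - Δ_1) = -120.
Forward elimination and back-substitution give m_0 = -239/12, m_1 = 115/3, m_2 = -475/6.
On [-1, 1], with S_0(t) = a_0 + b_0·(t + 1) + c_0·(t + 1)² + d_0·(t + 1)³: c_0 = m_0/2 = -239/24, d_0 = (m_1 - m_0)/(6h_0) = 233/48, b_0 = Δ_0 - h_0(2m_0 + m_1)/6 = -3.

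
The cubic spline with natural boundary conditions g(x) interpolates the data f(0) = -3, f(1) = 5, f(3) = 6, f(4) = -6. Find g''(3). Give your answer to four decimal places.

Let M_i = g''(x_i). Step sizes h_i = 1, 2, 1; slopes of the chords Δ_i = (y_(i+1) - y_i)/h_i = 8, 1/2, -12.
  1·M_0 + 6·M_1 + 2·M_2 = 6(Δ_1 - Δ_0) = -45
  2·M_1 + 6·M_2 + 1·M_3 = 6(Δ_2 - Δ_1) = -75
Natural end conditions: M_0 = M_3 = 0.
Hence M_0 = 0, M_1 = -15/4, M_2 = -45/4, M_3 = 0.

-11.2500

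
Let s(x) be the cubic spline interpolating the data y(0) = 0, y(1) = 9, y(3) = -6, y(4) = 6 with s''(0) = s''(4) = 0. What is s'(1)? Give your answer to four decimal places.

With m_i denoting the second derivative at x_i, h_i = 1, 2, 1, and Δ_i = (y_(i+1) − y_i)/h_i = 9, -15/2, 12:
  1·m_0 + 6·m_1 + 2·m_2 = 6(Δ_1 - Δ_0) = -99
  2·m_1 + 6·m_2 + 1·m_3 = 6(Δ_2 - Δ_1) = 117
Natural end conditions: m_0 = m_3 = 0.
Solving: m_0 = 0, m_1 = -207/8, m_2 = 225/8, m_3 = 0.
On [1, 3], s'(x) = b_1 + 2c_1·(x - 1) + 3d_1·(x - 1)² with b_1 = Δ_1 - h_1(2m_1 + m_2)/6 = 3/8, c_1 = m_1/2 = -207/16, d_1 = (m_2 - m_1)/(6h_1) = 9/2. So s'(1) = 3/8.

0.3750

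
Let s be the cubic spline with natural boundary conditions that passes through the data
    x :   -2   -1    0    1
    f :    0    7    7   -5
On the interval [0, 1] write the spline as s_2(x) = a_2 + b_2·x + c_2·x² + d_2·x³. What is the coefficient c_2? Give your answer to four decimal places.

-8.2000

With σ_i denoting the second derivative at x_i, h_i = 1, 1, 1, and Δ_i = (y_(i+1) − y_i)/h_i = 7, 0, -12:
  1·σ_0 + 4·σ_1 + 1·σ_2 = 6(Δ_1 - Δ_0) = -42
  1·σ_1 + 4·σ_2 + 1·σ_3 = 6(Δ_2 - Δ_1) = -72
Natural end conditions: σ_0 = σ_3 = 0.
Hence σ_0 = 0, σ_1 = -32/5, σ_2 = -82/5, σ_3 = 0.
On [0, 1], with s_2(x) = a_2 + b_2·x + c_2·x² + d_2·x³: c_2 = σ_2/2 = -41/5, d_2 = (σ_3 - σ_2)/(6h_2) = 41/15, b_2 = Δ_2 - h_2(2σ_2 + σ_3)/6 = -98/15.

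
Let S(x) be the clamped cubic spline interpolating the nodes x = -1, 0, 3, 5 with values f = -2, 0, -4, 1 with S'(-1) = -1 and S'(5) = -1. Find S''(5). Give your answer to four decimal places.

-8.1410

Write M_i for S''(x_i). With h_i = 1, 3, 2 and divided differences Δ_i = 2, -4/3, 5/2, the continuity of S' gives the tridiagonal system
  1·M_0 + 8·M_1 + 3·M_2 = 6(Δ_1 - Δ_0) = -20
  3·M_1 + 10·M_2 + 2·M_3 = 6(Δ_2 - Δ_1) = 23
Clamped end conditions give two more equations: 2h_0·M_0 + h_0·M_1 = 6(Δ_0 - S'(-1)) = 18 and h_2·M_2 + 2h_2·M_3 = 6(S'(5) - Δ_2) = -21.
Solving: M_0 = 943/78, M_1 = -241/39, M_2 = 451/78, M_3 = -635/78.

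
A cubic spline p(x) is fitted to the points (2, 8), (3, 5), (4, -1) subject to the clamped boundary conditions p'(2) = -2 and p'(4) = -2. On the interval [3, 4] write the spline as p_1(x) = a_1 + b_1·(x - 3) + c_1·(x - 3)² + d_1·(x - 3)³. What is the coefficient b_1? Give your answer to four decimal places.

Write m_i for p''(x_i). With h_i = 1, 1 and divided differences Δ_i = -3, -6, the continuity of p' gives the tridiagonal system
  1·m_0 + 4·m_1 + 1·m_2 = 6(Δ_1 - Δ_0) = -18
Clamped end conditions give two more equations: 2h_0·m_0 + h_0·m_1 = 6(Δ_0 - p'(2)) = -6 and h_1·m_1 + 2h_1·m_2 = 6(p'(4) - Δ_1) = 24.
Forward elimination and back-substitution give m_0 = 3/2, m_1 = -9, m_2 = 33/2.
On [3, 4], with p_1(x) = a_1 + b_1·(x - 3) + c_1·(x - 3)² + d_1·(x - 3)³: c_1 = m_1/2 = -9/2, d_1 = (m_2 - m_1)/(6h_1) = 17/4, b_1 = Δ_1 - h_1(2m_1 + m_2)/6 = -23/4.

-5.7500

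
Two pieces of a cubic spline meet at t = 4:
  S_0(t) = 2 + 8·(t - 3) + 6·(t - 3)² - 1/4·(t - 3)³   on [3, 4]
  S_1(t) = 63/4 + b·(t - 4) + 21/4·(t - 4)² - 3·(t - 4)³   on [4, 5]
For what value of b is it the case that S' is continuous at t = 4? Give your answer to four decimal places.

19.2500

S_0'(t) = 8 + 12·(t - 3) - 3/4·(t - 3)², so S_0'(4) = 77/4. On the right, S_1'(4) = b, so b = 77/4.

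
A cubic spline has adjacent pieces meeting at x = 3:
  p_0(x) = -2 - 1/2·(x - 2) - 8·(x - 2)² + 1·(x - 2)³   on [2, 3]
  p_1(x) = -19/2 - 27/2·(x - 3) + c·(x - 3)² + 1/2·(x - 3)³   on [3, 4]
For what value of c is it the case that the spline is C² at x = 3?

p_0''(x) = -16 + 6·(x - 2), so p_0''(3) = -10. On the right, p_1''(3) = 2c, so c = -5.

-5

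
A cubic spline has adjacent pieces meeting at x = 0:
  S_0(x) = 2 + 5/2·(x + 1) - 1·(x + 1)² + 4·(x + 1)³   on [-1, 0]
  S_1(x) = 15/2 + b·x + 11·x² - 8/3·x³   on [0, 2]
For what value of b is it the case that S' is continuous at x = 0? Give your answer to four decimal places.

S_0'(x) = 5/2 - 2·(x + 1) + 12·(x + 1)², so S_0'(0) = 25/2. On the right, S_1'(0) = b, so b = 25/2.

12.5000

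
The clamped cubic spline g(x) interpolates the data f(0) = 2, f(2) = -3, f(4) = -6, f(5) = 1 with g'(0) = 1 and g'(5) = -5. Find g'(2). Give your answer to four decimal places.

-5.4565

Let m_i = g''(x_i). Step sizes h_i = 2, 2, 1; slopes of the chords Δ_i = (y_(i+1) - y_i)/h_i = -5/2, -3/2, 7.
  2·m_0 + 8·m_1 + 2·m_2 = 6(Δ_1 - Δ_0) = 6
  2·m_1 + 6·m_2 + 1·m_3 = 6(Δ_2 - Δ_1) = 51
Clamped end conditions give two more equations: 2h_0·m_0 + h_0·m_1 = 6(Δ_0 - g'(0)) = -21 and h_2·m_2 + 2h_2·m_3 = 6(g'(5) - Δ_2) = -72.
Hence m_0 = -93/23, m_1 = -111/46, m_2 = 384/23, m_3 = -1020/23.
On [2, 4], g'(x) = b_1 + 2c_1·(x - 2) + 3d_1·(x - 2)² with b_1 = Δ_1 - h_1(2m_1 + m_2)/6 = -251/46, c_1 = m_1/2 = -111/92, d_1 = (m_2 - m_1)/(6h_1) = 293/184. So g'(2) = -251/46.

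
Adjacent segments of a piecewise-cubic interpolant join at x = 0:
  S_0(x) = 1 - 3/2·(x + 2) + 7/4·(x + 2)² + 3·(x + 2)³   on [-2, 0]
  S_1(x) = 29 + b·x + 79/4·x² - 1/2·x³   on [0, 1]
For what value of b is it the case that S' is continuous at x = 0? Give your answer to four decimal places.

41.5000

S_0'(x) = -3/2 + 7/2·(x + 2) + 9·(x + 2)², so S_0'(0) = 83/2. On the right, S_1'(0) = b, so b = 83/2.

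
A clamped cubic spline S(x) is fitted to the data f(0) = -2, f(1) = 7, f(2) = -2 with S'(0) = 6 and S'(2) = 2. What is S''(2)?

Put M_i = S'' at the i-th knot. Here h = (1, 1) and Δ = (9, -9), so the interior equations h_(i-1)·M_(i-1) + 2(h_(i-1)+h_i)·M_i + h_i·M_(i+1) = 6(Δ_i − Δ_(i-1)) read
  1·M_0 + 4·M_1 + 1·M_2 = 6(Δ_1 - Δ_0) = -108
Clamped end conditions give two more equations: 2h_0·M_0 + h_0·M_1 = 6(Δ_0 - S'(0)) = 18 and h_1·M_1 + 2h_1·M_2 = 6(S'(2) - Δ_1) = 66.
Solving: M_0 = 34, M_1 = -50, M_2 = 58.

58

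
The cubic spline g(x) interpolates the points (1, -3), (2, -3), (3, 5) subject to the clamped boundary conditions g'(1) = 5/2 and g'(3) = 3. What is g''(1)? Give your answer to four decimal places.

-19.2500

With σ_i denoting the second derivative at x_i, h_i = 1, 1, and Δ_i = (y_(i+1) − y_i)/h_i = 0, 8:
  1·σ_0 + 4·σ_1 + 1·σ_2 = 6(Δ_1 - Δ_0) = 48
Clamped end conditions give two more equations: 2h_0·σ_0 + h_0·σ_1 = 6(Δ_0 - g'(1)) = -15 and h_1·σ_1 + 2h_1·σ_2 = 6(g'(3) - Δ_1) = -30.
Solving the tridiagonal system: σ_0 = -77/4, σ_1 = 47/2, σ_2 = -107/4.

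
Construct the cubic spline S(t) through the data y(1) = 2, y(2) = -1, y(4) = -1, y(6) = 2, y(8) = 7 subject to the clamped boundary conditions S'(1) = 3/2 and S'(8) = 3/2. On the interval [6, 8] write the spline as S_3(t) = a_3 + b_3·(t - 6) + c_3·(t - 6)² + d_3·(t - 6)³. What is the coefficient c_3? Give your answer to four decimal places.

0.7500

Write σ_i for S''(x_i). With h_i = 1, 2, 2, 2 and divided differences Δ_i = -3, 0, 3/2, 5/2, the continuity of S' gives the tridiagonal system
  1·σ_0 + 6·σ_1 + 2·σ_2 = 6(Δ_1 - Δ_0) = 18
  2·σ_1 + 8·σ_2 + 2·σ_3 = 6(Δ_2 - Δ_1) = 9
  2·σ_2 + 8·σ_3 + 2·σ_4 = 6(Δ_3 - Δ_2) = 6
Clamped end conditions give two more equations: 2h_0·σ_0 + h_0·σ_1 = 6(Δ_0 - S'(1)) = -27 and h_3·σ_3 + 2h_3·σ_4 = 6(S'(8) - Δ_3) = -6.
Hence σ_0 = -33/2, σ_1 = 6, σ_2 = -3/4, σ_3 = 3/2, σ_4 = -9/4.
On [6, 8], with S_3(t) = a_3 + b_3·(t - 6) + c_3·(t - 6)² + d_3·(t - 6)³: c_3 = σ_3/2 = 3/4, d_3 = (σ_4 - σ_3)/(6h_3) = -5/16, b_3 = Δ_3 - h_3(2σ_3 + σ_4)/6 = 9/4.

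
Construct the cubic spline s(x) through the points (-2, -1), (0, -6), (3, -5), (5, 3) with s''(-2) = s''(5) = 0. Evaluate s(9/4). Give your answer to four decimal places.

-6.5658

With M_i denoting the second derivative at x_i, h_i = 2, 3, 2, and Δ_i = (y_(i+1) − y_i)/h_i = -5/2, 1/3, 4:
  2·M_0 + 10·M_1 + 3·M_2 = 6(Δ_1 - Δ_0) = 17
  3·M_1 + 10·M_2 + 2·M_3 = 6(Δ_2 - Δ_1) = 22
Natural end conditions: M_0 = M_3 = 0.
Solving: M_0 = 0, M_1 = 8/7, M_2 = 13/7, M_3 = 0.
On [0, 3], s(x) = -6 - 73/42·x + 4/7·x² + 5/126·x³.
With x = 9/4: s(9/4) = -5883/896.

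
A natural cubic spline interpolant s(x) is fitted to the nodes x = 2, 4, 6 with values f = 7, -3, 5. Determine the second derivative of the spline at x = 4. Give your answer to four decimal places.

With M_i denoting the second derivative at x_i, h_i = 2, 2, and Δ_i = (y_(i+1) − y_i)/h_i = -5, 4:
  2·M_0 + 8·M_1 + 2·M_2 = 6(Δ_1 - Δ_0) = 54
Natural end conditions: M_0 = M_2 = 0.
Solving: M_0 = 0, M_1 = 27/4, M_2 = 0.

6.7500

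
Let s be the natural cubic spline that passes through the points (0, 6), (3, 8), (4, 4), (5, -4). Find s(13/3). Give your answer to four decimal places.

Let M_i = s''(x_i). Step sizes h_i = 3, 1, 1; slopes of the chords Δ_i = (y_(i+1) - y_i)/h_i = 2/3, -4, -8.
  3·M_0 + 8·M_1 + 1·M_2 = 6(Δ_1 - Δ_0) = -28
  1·M_1 + 4·M_2 + 1·M_3 = 6(Δ_2 - Δ_1) = -24
Natural end conditions: M_0 = M_3 = 0.
Solving: M_0 = 0, M_1 = -88/31, M_2 = -164/31, M_3 = 0.
On [4, 5], s(x) = 4 - 580/93·(x - 4) - 82/31·(x - 4)² + 82/93·(x - 4)³.
With (x - 4) = 1/3: s(13/3) = 4168/2511.

1.6599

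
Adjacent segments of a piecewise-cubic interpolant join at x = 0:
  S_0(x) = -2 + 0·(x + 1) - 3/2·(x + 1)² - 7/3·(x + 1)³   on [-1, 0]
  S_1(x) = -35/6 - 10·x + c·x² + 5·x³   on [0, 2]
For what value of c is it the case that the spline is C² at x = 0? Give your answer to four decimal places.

S_0''(x) = -3 - 14·(x + 1), so S_0''(0) = -17. On the right, S_1''(0) = 2c, so c = -17/2.

-8.5000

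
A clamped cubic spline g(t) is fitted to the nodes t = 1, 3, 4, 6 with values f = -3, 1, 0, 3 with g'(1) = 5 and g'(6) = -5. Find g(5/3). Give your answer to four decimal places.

Write σ_i for g''(x_i). With h_i = 2, 1, 2 and divided differences Δ_i = 2, -1, 3/2, the continuity of g' gives the tridiagonal system
  2·σ_0 + 6·σ_1 + 1·σ_2 = 6(Δ_1 - Δ_0) = -18
  1·σ_1 + 6·σ_2 + 2·σ_3 = 6(Δ_2 - Δ_1) = 15
Clamped end conditions give two more equations: 2h_0·σ_0 + h_0·σ_1 = 6(Δ_0 - g'(1)) = -18 and h_2·σ_2 + 2h_2·σ_3 = 6(g'(6) - Δ_2) = -39.
Solving: σ_0 = -91/32, σ_1 = -53/16, σ_2 = 121/16, σ_3 = -433/32.
On [1, 3], g(t) = -3 + 5·(t - 1) - 91/64·(t - 1)² - 5/128·(t - 1)³.
With (t - 1) = 2/3: g(5/3) = -67/216.

-0.3102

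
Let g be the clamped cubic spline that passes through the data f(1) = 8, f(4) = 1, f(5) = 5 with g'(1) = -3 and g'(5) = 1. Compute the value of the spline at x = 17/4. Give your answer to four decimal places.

Put σ_i = g'' at the i-th knot. Here h = (3, 1) and Δ = (-7/3, 4), so the interior equations h_(i-1)·σ_(i-1) + 2(h_(i-1)+h_i)·σ_i + h_i·σ_(i+1) = 6(Δ_i − Δ_(i-1)) read
  3·σ_0 + 8·σ_1 + 1·σ_2 = 6(Δ_1 - Δ_0) = 38
Clamped end conditions give two more equations: 2h_0·σ_0 + h_0·σ_1 = 6(Δ_0 - g'(1)) = 4 and h_1·σ_1 + 2h_1·σ_2 = 6(g'(5) - Δ_1) = -18.
Forward elimination and back-substitution give σ_0 = -37/12, σ_1 = 15/2, σ_2 = -51/4.
On [4, 5], g(x) = 1 + 29/8·(x - 4) + 15/4·(x - 4)² - 27/8·(x - 4)³.
With (x - 4) = 1/4: g(17/4) = 1069/512.

2.0879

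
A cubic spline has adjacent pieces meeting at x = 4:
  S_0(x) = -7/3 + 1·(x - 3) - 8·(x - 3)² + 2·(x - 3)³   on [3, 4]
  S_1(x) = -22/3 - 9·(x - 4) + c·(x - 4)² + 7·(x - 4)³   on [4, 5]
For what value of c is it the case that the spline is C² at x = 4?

-2

S_0''(x) = -16 + 12·(x - 3), so S_0''(4) = -4. On the right, S_1''(4) = 2c, so c = -2.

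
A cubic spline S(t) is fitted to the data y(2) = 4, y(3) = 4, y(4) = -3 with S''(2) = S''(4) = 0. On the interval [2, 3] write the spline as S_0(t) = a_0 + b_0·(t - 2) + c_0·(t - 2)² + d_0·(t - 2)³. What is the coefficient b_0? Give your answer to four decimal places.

1.7500

Write σ_i for S''(x_i). With h_i = 1, 1 and divided differences Δ_i = 0, -7, the continuity of S' gives the tridiagonal system
  1·σ_0 + 4·σ_1 + 1·σ_2 = 6(Δ_1 - Δ_0) = -42
Natural end conditions: σ_0 = σ_2 = 0.
Forward elimination and back-substitution give σ_0 = 0, σ_1 = -21/2, σ_2 = 0.
On [2, 3], with S_0(t) = a_0 + b_0·(t - 2) + c_0·(t - 2)² + d_0·(t - 2)³: c_0 = σ_0/2 = 0, d_0 = (σ_1 - σ_0)/(6h_0) = -7/4, b_0 = Δ_0 - h_0(2σ_0 + σ_1)/6 = 7/4.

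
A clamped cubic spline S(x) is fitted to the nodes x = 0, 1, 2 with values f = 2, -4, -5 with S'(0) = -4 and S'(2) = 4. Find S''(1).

Write m_i for S''(x_i). With h_i = 1, 1 and divided differences Δ_i = -6, -1, the continuity of S' gives the tridiagonal system
  1·m_0 + 4·m_1 + 1·m_2 = 6(Δ_1 - Δ_0) = 30
Clamped end conditions give two more equations: 2h_0·m_0 + h_0·m_1 = 6(Δ_0 - S'(0)) = -12 and h_1·m_1 + 2h_1·m_2 = 6(S'(2) - Δ_1) = 30.
Hence m_0 = -19/2, m_1 = 7, m_2 = 23/2.

7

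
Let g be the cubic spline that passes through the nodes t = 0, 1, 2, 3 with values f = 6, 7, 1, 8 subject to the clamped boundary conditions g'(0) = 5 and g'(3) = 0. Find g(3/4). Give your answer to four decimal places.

7.8563

Put m_i = g'' at the i-th knot. Here h = (1, 1, 1) and Δ = (1, -6, 7), so the interior equations h_(i-1)·m_(i-1) + 2(h_(i-1)+h_i)·m_i + h_i·m_(i+1) = 6(Δ_i − Δ_(i-1)) read
  1·m_0 + 4·m_1 + 1·m_2 = 6(Δ_1 - Δ_0) = -42
  1·m_1 + 4·m_2 + 1·m_3 = 6(Δ_2 - Δ_1) = 78
Clamped end conditions give two more equations: 2h_0·m_0 + h_0·m_1 = 6(Δ_0 - g'(0)) = -24 and h_2·m_2 + 2h_2·m_3 = 6(g'(3) - Δ_2) = -42.
Solving: m_0 = -44/15, m_1 = -272/15, m_2 = 502/15, m_3 = -566/15.
On [0, 1], g(t) = 6 + 5·t - 22/15·t² - 38/15·t³.
With t = 3/4: g(3/4) = 1257/160.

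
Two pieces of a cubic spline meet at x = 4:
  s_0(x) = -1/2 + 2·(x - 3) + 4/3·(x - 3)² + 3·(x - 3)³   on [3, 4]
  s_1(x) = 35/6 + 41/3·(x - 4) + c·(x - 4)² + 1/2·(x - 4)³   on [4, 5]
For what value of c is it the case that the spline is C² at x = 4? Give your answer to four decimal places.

10.3333

s_0''(x) = 8/3 + 18·(x - 3), so s_0''(4) = 62/3. On the right, s_1''(4) = 2c, so c = 31/3.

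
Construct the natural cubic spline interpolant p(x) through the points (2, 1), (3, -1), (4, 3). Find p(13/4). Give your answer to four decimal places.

Let σ_i = p''(x_i). Step sizes h_i = 1, 1; slopes of the chords Δ_i = (y_(i+1) - y_i)/h_i = -2, 4.
  1·σ_0 + 4·σ_1 + 1·σ_2 = 6(Δ_1 - Δ_0) = 36
Natural end conditions: σ_0 = σ_2 = 0.
Solving the tridiagonal system: σ_0 = 0, σ_1 = 9, σ_2 = 0.
On [3, 4], p(x) = -1 + 1·(x - 3) + 9/2·(x - 3)² - 3/2·(x - 3)³.
With (x - 3) = 1/4: p(13/4) = -63/128.

-0.4922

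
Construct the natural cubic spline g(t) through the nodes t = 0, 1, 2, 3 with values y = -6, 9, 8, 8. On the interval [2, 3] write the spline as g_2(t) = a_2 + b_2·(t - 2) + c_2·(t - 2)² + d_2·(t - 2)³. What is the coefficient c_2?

Write M_i for g''(x_i). With h_i = 1, 1, 1 and divided differences Δ_i = 15, -1, 0, the continuity of g' gives the tridiagonal system
  1·M_0 + 4·M_1 + 1·M_2 = 6(Δ_1 - Δ_0) = -96
  1·M_1 + 4·M_2 + 1·M_3 = 6(Δ_2 - Δ_1) = 6
Natural end conditions: M_0 = M_3 = 0.
Solving: M_0 = 0, M_1 = -26, M_2 = 8, M_3 = 0.
On [2, 3], with g_2(t) = a_2 + b_2·(t - 2) + c_2·(t - 2)² + d_2·(t - 2)³: c_2 = M_2/2 = 4, d_2 = (M_3 - M_2)/(6h_2) = -4/3, b_2 = Δ_2 - h_2(2M_2 + M_3)/6 = -8/3.

4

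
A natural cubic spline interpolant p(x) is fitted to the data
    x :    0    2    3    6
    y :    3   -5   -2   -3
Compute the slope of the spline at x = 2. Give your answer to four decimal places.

Put M_i = p'' at the i-th knot. Here h = (2, 1, 3) and Δ = (-4, 3, -1/3), so the interior equations h_(i-1)·M_(i-1) + 2(h_(i-1)+h_i)·M_i + h_i·M_(i+1) = 6(Δ_i − Δ_(i-1)) read
  2·M_0 + 6·M_1 + 1·M_2 = 6(Δ_1 - Δ_0) = 42
  1·M_1 + 8·M_2 + 3·M_3 = 6(Δ_2 - Δ_1) = -20
Natural end conditions: M_0 = M_3 = 0.
Hence M_0 = 0, M_1 = 356/47, M_2 = -162/47, M_3 = 0.
On [2, 3], p'(x) = b_1 + 2c_1·(x - 2) + 3d_1·(x - 2)² with b_1 = Δ_1 - h_1(2M_1 + M_2)/6 = 148/141, c_1 = M_1/2 = 178/47, d_1 = (M_2 - M_1)/(6h_1) = -259/141. So p'(2) = 148/141.

1.0496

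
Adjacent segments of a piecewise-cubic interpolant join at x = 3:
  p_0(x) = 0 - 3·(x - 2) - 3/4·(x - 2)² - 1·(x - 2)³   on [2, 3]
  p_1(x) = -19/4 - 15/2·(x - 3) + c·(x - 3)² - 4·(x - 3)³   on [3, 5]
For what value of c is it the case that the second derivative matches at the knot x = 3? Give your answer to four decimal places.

p_0''(x) = -3/2 - 6·(x - 2), so p_0''(3) = -15/2. On the right, p_1''(3) = 2c, so c = -15/4.

-3.7500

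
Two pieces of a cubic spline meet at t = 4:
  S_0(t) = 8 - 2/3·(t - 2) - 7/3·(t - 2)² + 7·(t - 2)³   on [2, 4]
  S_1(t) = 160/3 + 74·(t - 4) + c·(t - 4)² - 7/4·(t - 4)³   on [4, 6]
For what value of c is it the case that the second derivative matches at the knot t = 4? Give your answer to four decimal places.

39.6667

S_0''(t) = -14/3 + 42·(t - 2), so S_0''(4) = 238/3. On the right, S_1''(4) = 2c, so c = 119/3.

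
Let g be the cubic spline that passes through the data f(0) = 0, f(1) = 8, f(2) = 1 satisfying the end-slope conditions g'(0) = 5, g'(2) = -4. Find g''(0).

Let M_i = g''(x_i). Step sizes h_i = 1, 1; slopes of the chords Δ_i = (y_(i+1) - y_i)/h_i = 8, -7.
  1·M_0 + 4·M_1 + 1·M_2 = 6(Δ_1 - Δ_0) = -90
Clamped end conditions give two more equations: 2h_0·M_0 + h_0·M_1 = 6(Δ_0 - g'(0)) = 18 and h_1·M_1 + 2h_1·M_2 = 6(g'(2) - Δ_1) = 18.
Solving: M_0 = 27, M_1 = -36, M_2 = 27.

27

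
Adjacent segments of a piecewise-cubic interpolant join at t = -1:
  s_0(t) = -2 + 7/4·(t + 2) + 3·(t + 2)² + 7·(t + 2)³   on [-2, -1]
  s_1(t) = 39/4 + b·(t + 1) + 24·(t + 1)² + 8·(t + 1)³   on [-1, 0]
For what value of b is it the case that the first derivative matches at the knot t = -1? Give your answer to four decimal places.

s_0'(t) = 7/4 + 6·(t + 2) + 21·(t + 2)², so s_0'(-1) = 115/4. On the right, s_1'(-1) = b, so b = 115/4.

28.7500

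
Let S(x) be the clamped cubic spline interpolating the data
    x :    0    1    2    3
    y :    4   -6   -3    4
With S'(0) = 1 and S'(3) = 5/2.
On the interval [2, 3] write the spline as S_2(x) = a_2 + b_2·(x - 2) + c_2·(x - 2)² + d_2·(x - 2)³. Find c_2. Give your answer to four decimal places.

Let σ_i = S''(x_i). Step sizes h_i = 1, 1, 1; slopes of the chords Δ_i = (y_(i+1) - y_i)/h_i = -10, 3, 7.
  1·σ_0 + 4·σ_1 + 1·σ_2 = 6(Δ_1 - Δ_0) = 78
  1·σ_1 + 4·σ_2 + 1·σ_3 = 6(Δ_2 - Δ_1) = 24
Clamped end conditions give two more equations: 2h_0·σ_0 + h_0·σ_1 = 6(Δ_0 - S'(0)) = -66 and h_2·σ_2 + 2h_2·σ_3 = 6(S'(3) - Δ_2) = -27.
Solving the tridiagonal system: σ_0 = -243/5, σ_1 = 156/5, σ_2 = 9/5, σ_3 = -72/5.
On [2, 3], with S_2(x) = a_2 + b_2·(x - 2) + c_2·(x - 2)² + d_2·(x - 2)³: c_2 = σ_2/2 = 9/10, d_2 = (σ_3 - σ_2)/(6h_2) = -27/10, b_2 = Δ_2 - h_2(2σ_2 + σ_3)/6 = 44/5.

0.9000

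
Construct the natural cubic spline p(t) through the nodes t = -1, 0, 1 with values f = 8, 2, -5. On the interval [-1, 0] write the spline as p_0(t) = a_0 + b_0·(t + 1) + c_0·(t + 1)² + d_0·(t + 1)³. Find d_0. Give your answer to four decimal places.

-0.2500

Let M_i = p''(x_i). Step sizes h_i = 1, 1; slopes of the chords Δ_i = (y_(i+1) - y_i)/h_i = -6, -7.
  1·M_0 + 4·M_1 + 1·M_2 = 6(Δ_1 - Δ_0) = -6
Natural end conditions: M_0 = M_2 = 0.
Hence M_0 = 0, M_1 = -3/2, M_2 = 0.
On [-1, 0], with p_0(t) = a_0 + b_0·(t + 1) + c_0·(t + 1)² + d_0·(t + 1)³: c_0 = M_0/2 = 0, d_0 = (M_1 - M_0)/(6h_0) = -1/4, b_0 = Δ_0 - h_0(2M_0 + M_1)/6 = -23/4.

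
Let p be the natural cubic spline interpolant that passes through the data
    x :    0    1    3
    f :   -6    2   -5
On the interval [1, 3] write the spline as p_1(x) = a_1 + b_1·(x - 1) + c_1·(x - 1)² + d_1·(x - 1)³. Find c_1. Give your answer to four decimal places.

-5.7500

Put m_i = p'' at the i-th knot. Here h = (1, 2) and Δ = (8, -7/2), so the interior equations h_(i-1)·m_(i-1) + 2(h_(i-1)+h_i)·m_i + h_i·m_(i+1) = 6(Δ_i − Δ_(i-1)) read
  1·m_0 + 6·m_1 + 2·m_2 = 6(Δ_1 - Δ_0) = -69
Natural end conditions: m_0 = m_2 = 0.
Hence m_0 = 0, m_1 = -23/2, m_2 = 0.
On [1, 3], with p_1(x) = a_1 + b_1·(x - 1) + c_1·(x - 1)² + d_1·(x - 1)³: c_1 = m_1/2 = -23/4, d_1 = (m_2 - m_1)/(6h_1) = 23/24, b_1 = Δ_1 - h_1(2m_1 + m_2)/6 = 25/6.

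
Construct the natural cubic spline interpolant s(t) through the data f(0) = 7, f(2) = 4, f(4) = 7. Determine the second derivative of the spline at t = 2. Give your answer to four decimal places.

2.2500

Put σ_i = s'' at the i-th knot. Here h = (2, 2) and Δ = (-3/2, 3/2), so the interior equations h_(i-1)·σ_(i-1) + 2(h_(i-1)+h_i)·σ_i + h_i·σ_(i+1) = 6(Δ_i − Δ_(i-1)) read
  2·σ_0 + 8·σ_1 + 2·σ_2 = 6(Δ_1 - Δ_0) = 18
Natural end conditions: σ_0 = σ_2 = 0.
Solving the tridiagonal system: σ_0 = 0, σ_1 = 9/4, σ_2 = 0.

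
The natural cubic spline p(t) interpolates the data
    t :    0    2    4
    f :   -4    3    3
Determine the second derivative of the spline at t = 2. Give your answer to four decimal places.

-2.6250

With m_i denoting the second derivative at x_i, h_i = 2, 2, and Δ_i = (y_(i+1) − y_i)/h_i = 7/2, 0:
  2·m_0 + 8·m_1 + 2·m_2 = 6(Δ_1 - Δ_0) = -21
Natural end conditions: m_0 = m_2 = 0.
Hence m_0 = 0, m_1 = -21/8, m_2 = 0.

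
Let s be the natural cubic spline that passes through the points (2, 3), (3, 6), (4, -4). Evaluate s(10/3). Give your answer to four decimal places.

With M_i denoting the second derivative at x_i, h_i = 1, 1, and Δ_i = (y_(i+1) − y_i)/h_i = 3, -10:
  1·M_0 + 4·M_1 + 1·M_2 = 6(Δ_1 - Δ_0) = -78
Natural end conditions: M_0 = M_2 = 0.
Solving: M_0 = 0, M_1 = -39/2, M_2 = 0.
On [3, 4], s(x) = 6 - 7/2·(x - 3) - 39/4·(x - 3)² + 13/4·(x - 3)³.
With (x - 3) = 1/3: s(10/3) = 209/54.

3.8704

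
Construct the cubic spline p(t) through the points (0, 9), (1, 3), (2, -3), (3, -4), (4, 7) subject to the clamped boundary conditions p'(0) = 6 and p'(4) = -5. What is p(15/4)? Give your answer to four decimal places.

With M_i denoting the second derivative at x_i, h_i = 1, 1, 1, 1, and Δ_i = (y_(i+1) − y_i)/h_i = -6, -6, -1, 11:
  1·M_0 + 4·M_1 + 1·M_2 = 6(Δ_1 - Δ_0) = 0
  1·M_1 + 4·M_2 + 1·M_3 = 6(Δ_2 - Δ_1) = 30
  1·M_2 + 4·M_3 + 1·M_4 = 6(Δ_3 - Δ_2) = 72
Clamped end conditions give two more equations: 2h_0·M_0 + h_0·M_1 = 6(Δ_0 - p'(0)) = -72 and h_3·M_3 + 2h_3·M_4 = 6(p'(4) - Δ_3) = -96.
Forward elimination and back-substitution give M_0 = -167/4, M_1 = 23/2, M_2 = -17/4, M_3 = 71/2, M_4 = -263/4.
On [3, 4], p(t) = -4 + 81/8·(t - 3) + 71/4·(t - 3)² - 135/8·(t - 3)³.
With (t - 3) = 3/4: p(15/4) = 3307/512.

6.4590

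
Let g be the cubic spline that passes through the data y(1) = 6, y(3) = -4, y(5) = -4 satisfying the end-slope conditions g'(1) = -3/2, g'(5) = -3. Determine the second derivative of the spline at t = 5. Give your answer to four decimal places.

-8.6250

Write m_i for g''(x_i). With h_i = 2, 2 and divided differences Δ_i = -5, 0, the continuity of g' gives the tridiagonal system
  2·m_0 + 8·m_1 + 2·m_2 = 6(Δ_1 - Δ_0) = 30
Clamped end conditions give two more equations: 2h_0·m_0 + h_0·m_1 = 6(Δ_0 - g'(1)) = -21 and h_1·m_1 + 2h_1·m_2 = 6(g'(5) - Δ_1) = -18.
Forward elimination and back-substitution give m_0 = -75/8, m_1 = 33/4, m_2 = -69/8.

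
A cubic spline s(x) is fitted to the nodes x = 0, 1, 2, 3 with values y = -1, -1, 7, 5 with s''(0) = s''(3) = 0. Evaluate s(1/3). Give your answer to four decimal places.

-1.8296

Write σ_i for s''(x_i). With h_i = 1, 1, 1 and divided differences Δ_i = 0, 8, -2, the continuity of s' gives the tridiagonal system
  1·σ_0 + 4·σ_1 + 1·σ_2 = 6(Δ_1 - Δ_0) = 48
  1·σ_1 + 4·σ_2 + 1·σ_3 = 6(Δ_2 - Δ_1) = -60
Natural end conditions: σ_0 = σ_3 = 0.
Solving the tridiagonal system: σ_0 = 0, σ_1 = 84/5, σ_2 = -96/5, σ_3 = 0.
On [0, 1], s(x) = -1 - 14/5·x + 0·x² + 14/5·x³.
With x = 1/3: s(1/3) = -247/135.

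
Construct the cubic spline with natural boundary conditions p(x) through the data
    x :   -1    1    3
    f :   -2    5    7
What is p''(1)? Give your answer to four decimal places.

With M_i denoting the second derivative at x_i, h_i = 2, 2, and Δ_i = (y_(i+1) − y_i)/h_i = 7/2, 1:
  2·M_0 + 8·M_1 + 2·M_2 = 6(Δ_1 - Δ_0) = -15
Natural end conditions: M_0 = M_2 = 0.
Solving: M_0 = 0, M_1 = -15/8, M_2 = 0.

-1.8750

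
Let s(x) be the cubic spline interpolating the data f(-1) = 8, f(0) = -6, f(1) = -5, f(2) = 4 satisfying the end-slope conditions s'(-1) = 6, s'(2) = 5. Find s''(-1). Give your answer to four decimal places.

-80.6667

Put m_i = s'' at the i-th knot. Here h = (1, 1, 1) and Δ = (-14, 1, 9), so the interior equations h_(i-1)·m_(i-1) + 2(h_(i-1)+h_i)·m_i + h_i·m_(i+1) = 6(Δ_i − Δ_(i-1)) read
  1·m_0 + 4·m_1 + 1·m_2 = 6(Δ_1 - Δ_0) = 90
  1·m_1 + 4·m_2 + 1·m_3 = 6(Δ_2 - Δ_1) = 48
Clamped end conditions give two more equations: 2h_0·m_0 + h_0·m_1 = 6(Δ_0 - s'(-1)) = -120 and h_2·m_2 + 2h_2·m_3 = 6(s'(2) - Δ_2) = -24.
Solving the tridiagonal system: m_0 = -242/3, m_1 = 124/3, m_2 = 16/3, m_3 = -44/3.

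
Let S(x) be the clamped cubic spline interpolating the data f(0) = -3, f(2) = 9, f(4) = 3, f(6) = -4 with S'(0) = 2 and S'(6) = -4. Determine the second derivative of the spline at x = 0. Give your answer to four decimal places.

11.1000

With M_i denoting the second derivative at x_i, h_i = 2, 2, 2, and Δ_i = (y_(i+1) − y_i)/h_i = 6, -3, -7/2:
  2·M_0 + 8·M_1 + 2·M_2 = 6(Δ_1 - Δ_0) = -54
  2·M_1 + 8·M_2 + 2·M_3 = 6(Δ_2 - Δ_1) = -3
Clamped end conditions give two more equations: 2h_0·M_0 + h_0·M_1 = 6(Δ_0 - S'(0)) = 24 and h_2·M_2 + 2h_2·M_3 = 6(S'(6) - Δ_2) = -3.
Hence M_0 = 111/10, M_1 = -51/5, M_2 = 27/10, M_3 = -21/10.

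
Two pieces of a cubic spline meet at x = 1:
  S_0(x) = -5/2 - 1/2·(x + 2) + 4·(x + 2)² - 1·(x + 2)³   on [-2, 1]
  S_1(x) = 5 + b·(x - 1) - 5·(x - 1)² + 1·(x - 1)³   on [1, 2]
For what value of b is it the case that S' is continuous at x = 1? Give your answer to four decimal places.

-3.5000

S_0'(x) = -1/2 + 8·(x + 2) - 3·(x + 2)², so S_0'(1) = -7/2. On the right, S_1'(1) = b, so b = -7/2.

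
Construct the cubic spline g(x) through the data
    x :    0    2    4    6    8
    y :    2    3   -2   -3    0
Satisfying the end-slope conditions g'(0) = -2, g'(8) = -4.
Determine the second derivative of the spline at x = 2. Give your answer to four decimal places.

-4.1071

With M_i denoting the second derivative at x_i, h_i = 2, 2, 2, 2, and Δ_i = (y_(i+1) − y_i)/h_i = 1/2, -5/2, -1/2, 3/2:
  2·M_0 + 8·M_1 + 2·M_2 = 6(Δ_1 - Δ_0) = -18
  2·M_1 + 8·M_2 + 2·M_3 = 6(Δ_2 - Δ_1) = 12
  2·M_2 + 8·M_3 + 2·M_4 = 6(Δ_3 - Δ_2) = 12
Clamped end conditions give two more equations: 2h_0·M_0 + h_0·M_1 = 6(Δ_0 - g'(0)) = 15 and h_3·M_3 + 2h_3·M_4 = 6(g'(8) - Δ_3) = -33.
Forward elimination and back-substitution give M_0 = 325/56, M_1 = -115/28, M_2 = 13/8, M_3 = 101/28, M_4 = -563/56.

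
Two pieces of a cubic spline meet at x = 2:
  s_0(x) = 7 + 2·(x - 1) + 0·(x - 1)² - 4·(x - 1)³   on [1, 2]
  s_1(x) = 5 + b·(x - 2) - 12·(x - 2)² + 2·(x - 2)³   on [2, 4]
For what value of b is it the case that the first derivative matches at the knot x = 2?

s_0'(x) = 2 + 0·(x - 1) - 12·(x - 1)², so s_0'(2) = -10. On the right, s_1'(2) = b, so b = -10.

-10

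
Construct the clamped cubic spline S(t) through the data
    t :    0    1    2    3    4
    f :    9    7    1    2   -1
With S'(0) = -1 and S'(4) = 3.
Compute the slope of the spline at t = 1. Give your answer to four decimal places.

Let M_i = S''(x_i). Step sizes h_i = 1, 1, 1, 1; slopes of the chords Δ_i = (y_(i+1) - y_i)/h_i = -2, -6, 1, -3.
  1·M_0 + 4·M_1 + 1·M_2 = 6(Δ_1 - Δ_0) = -24
  1·M_1 + 4·M_2 + 1·M_3 = 6(Δ_2 - Δ_1) = 42
  1·M_2 + 4·M_3 + 1·M_4 = 6(Δ_3 - Δ_2) = -24
Clamped end conditions give two more equations: 2h_0·M_0 + h_0·M_1 = 6(Δ_0 - S'(0)) = -6 and h_3·M_3 + 2h_3·M_4 = 6(S'(4) - Δ_3) = 36.
Hence M_0 = 5/2, M_1 = -11, M_2 = 35/2, M_3 = -17, M_4 = 53/2.
On [1, 2], S'(t) = b_1 + 2c_1·(t - 1) + 3d_1·(t - 1)² with b_1 = Δ_1 - h_1(2M_1 + M_2)/6 = -21/4, c_1 = M_1/2 = -11/2, d_1 = (M_2 - M_1)/(6h_1) = 19/4. So S'(1) = -21/4.

-5.2500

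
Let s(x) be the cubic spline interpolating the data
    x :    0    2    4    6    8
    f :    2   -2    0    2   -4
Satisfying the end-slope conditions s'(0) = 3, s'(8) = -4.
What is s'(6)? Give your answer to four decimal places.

Let m_i = s''(x_i). Step sizes h_i = 2, 2, 2, 2; slopes of the chords Δ_i = (y_(i+1) - y_i)/h_i = -2, 1, 1, -3.
  2·m_0 + 8·m_1 + 2·m_2 = 6(Δ_1 - Δ_0) = 18
  2·m_1 + 8·m_2 + 2·m_3 = 6(Δ_2 - Δ_1) = 0
  2·m_2 + 8·m_3 + 2·m_4 = 6(Δ_3 - Δ_2) = -24
Clamped end conditions give two more equations: 2h_0·m_0 + h_0·m_1 = 6(Δ_0 - s'(0)) = -30 and h_3·m_3 + 2h_3·m_4 = 6(s'(8) - Δ_3) = -6.
Hence m_0 = -139/14, m_1 = 34/7, m_2 = -1/2, m_3 = -20/7, m_4 = -1/14.
On [6, 8], s'(x) = b_3 + 2c_3·(x - 6) + 3d_3·(x - 6)² with b_3 = Δ_3 - h_3(2m_3 + m_4)/6 = -15/14, c_3 = m_3/2 = -10/7, d_3 = (m_4 - m_3)/(6h_3) = 13/56. So s'(6) = -15/14.

-1.0714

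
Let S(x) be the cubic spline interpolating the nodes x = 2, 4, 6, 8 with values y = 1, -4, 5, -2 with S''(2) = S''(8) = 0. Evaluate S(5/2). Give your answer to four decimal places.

With M_i denoting the second derivative at x_i, h_i = 2, 2, 2, and Δ_i = (y_(i+1) − y_i)/h_i = -5/2, 9/2, -7/2:
  2·M_0 + 8·M_1 + 2·M_2 = 6(Δ_1 - Δ_0) = 42
  2·M_1 + 8·M_2 + 2·M_3 = 6(Δ_2 - Δ_1) = -48
Natural end conditions: M_0 = M_3 = 0.
Solving: M_0 = 0, M_1 = 36/5, M_2 = -39/5, M_3 = 0.
On [2, 4], S(x) = 1 - 49/10·(x - 2) + 0·(x - 2)² + 3/5·(x - 2)³.
With (x - 2) = 1/2: S(5/2) = -11/8.

-1.3750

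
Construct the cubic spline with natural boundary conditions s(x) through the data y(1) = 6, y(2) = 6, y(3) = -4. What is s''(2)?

With σ_i denoting the second derivative at x_i, h_i = 1, 1, and Δ_i = (y_(i+1) − y_i)/h_i = 0, -10:
  1·σ_0 + 4·σ_1 + 1·σ_2 = 6(Δ_1 - Δ_0) = -60
Natural end conditions: σ_0 = σ_2 = 0.
Forward elimination and back-substitution give σ_0 = 0, σ_1 = -15, σ_2 = 0.

-15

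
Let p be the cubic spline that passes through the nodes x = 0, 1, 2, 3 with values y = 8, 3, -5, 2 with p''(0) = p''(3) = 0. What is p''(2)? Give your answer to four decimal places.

Let m_i = p''(x_i). Step sizes h_i = 1, 1, 1; slopes of the chords Δ_i = (y_(i+1) - y_i)/h_i = -5, -8, 7.
  1·m_0 + 4·m_1 + 1·m_2 = 6(Δ_1 - Δ_0) = -18
  1·m_1 + 4·m_2 + 1·m_3 = 6(Δ_2 - Δ_1) = 90
Natural end conditions: m_0 = m_3 = 0.
Solving: m_0 = 0, m_1 = -54/5, m_2 = 126/5, m_3 = 0.

25.2000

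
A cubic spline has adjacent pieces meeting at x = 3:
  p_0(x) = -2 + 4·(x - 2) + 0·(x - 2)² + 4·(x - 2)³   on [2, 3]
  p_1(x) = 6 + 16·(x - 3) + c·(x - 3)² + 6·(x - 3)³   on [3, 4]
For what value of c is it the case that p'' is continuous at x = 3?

12

p_0''(x) = 0 + 24·(x - 2), so p_0''(3) = 24. On the right, p_1''(3) = 2c, so c = 12.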